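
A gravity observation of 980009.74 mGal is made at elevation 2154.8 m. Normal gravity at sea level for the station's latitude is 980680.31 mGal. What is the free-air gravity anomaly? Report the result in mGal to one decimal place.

-5.6

Free-air correction = 0.3086 × 2154.8 = 664.97 mGal
Free-air anomaly = 980009.74 − 980680.31 + (664.97) = -5.60 mGal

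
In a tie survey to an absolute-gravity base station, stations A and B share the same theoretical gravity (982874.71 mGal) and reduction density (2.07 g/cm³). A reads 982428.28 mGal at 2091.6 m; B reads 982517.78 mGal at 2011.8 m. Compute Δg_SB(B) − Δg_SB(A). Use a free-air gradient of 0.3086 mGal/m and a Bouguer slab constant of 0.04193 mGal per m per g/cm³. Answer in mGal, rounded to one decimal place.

Δg_SB(A) = 982428.28 − 982874.71 + 0.3086×2091.6 − 0.04193×2.07×2091.6 = 17.50 mGal
Δg_SB(B) = 982517.78 − 982874.71 + 0.3086×2011.8 − 0.04193×2.07×2011.8 = 89.30 mGal
Difference = 89.30 − (17.50) = 71.80 mGal

71.8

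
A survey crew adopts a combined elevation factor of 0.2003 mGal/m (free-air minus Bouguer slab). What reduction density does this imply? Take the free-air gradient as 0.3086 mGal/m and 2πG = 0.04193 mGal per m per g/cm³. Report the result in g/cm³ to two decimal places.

0.2003 = 0.3086 − 0.04193 × ρ
ρ = (0.3086 − 0.2003) / 0.04193 = 2.58 g/cm³

2.58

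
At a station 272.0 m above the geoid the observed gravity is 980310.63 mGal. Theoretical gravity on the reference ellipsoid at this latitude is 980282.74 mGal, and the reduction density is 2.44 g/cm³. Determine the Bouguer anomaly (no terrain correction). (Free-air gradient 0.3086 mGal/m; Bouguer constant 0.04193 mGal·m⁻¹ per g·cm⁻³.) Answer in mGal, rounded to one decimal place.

Free-air correction = 0.3086 × 272.0 = 83.94 mGal
Free-air anomaly = 980310.63 − 980282.74 + (83.94) = 111.83 mGal
Bouguer slab correction = 0.04193 × 2.44 × 272.0 = 27.83 mGal
Simple Bouguer anomaly = 111.83 − (27.83) = 84.00 mGal

84.0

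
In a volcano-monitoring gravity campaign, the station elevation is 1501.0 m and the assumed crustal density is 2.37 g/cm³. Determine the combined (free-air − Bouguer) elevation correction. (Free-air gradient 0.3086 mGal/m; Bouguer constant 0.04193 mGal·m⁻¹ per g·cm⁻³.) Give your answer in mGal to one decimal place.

Combined gradient = 0.3086 − 0.04193 × 2.37 = 0.2092259 mGal/m
Combined elevation correction = 0.2092259 × 1501.0 = 314.0 mGal

314.0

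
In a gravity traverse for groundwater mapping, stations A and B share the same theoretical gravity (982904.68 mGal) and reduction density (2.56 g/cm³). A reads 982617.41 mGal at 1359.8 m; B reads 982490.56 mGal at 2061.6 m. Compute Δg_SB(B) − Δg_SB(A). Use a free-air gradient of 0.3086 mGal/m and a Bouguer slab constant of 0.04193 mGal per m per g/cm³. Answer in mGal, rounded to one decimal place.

14.4

Δg_SB(A) = 982617.41 − 982904.68 + 0.3086×1359.8 − 0.04193×2.56×1359.8 = -13.60 mGal
Δg_SB(B) = 982490.56 − 982904.68 + 0.3086×2061.6 − 0.04193×2.56×2061.6 = 0.80 mGal
Difference = 0.80 − (-13.60) = 14.40 mGal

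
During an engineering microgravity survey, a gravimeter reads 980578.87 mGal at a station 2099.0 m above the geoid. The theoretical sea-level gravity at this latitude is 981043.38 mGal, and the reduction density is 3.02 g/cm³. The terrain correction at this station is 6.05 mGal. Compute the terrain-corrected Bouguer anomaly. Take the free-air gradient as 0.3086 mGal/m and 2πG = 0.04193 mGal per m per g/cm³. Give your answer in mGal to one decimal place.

Free-air correction = 0.3086 × 2099.0 = 647.75 mGal
Free-air anomaly = 980578.87 − 981043.38 + (647.75) = 183.24 mGal
Bouguer slab correction = 0.04193 × 3.02 × 2099.0 = 265.79 mGal
Simple Bouguer anomaly = 183.24 − (265.79) = -82.55 mGal
Complete Bouguer anomaly = -82.55 + 6.05 = -76.50 mGal

-76.5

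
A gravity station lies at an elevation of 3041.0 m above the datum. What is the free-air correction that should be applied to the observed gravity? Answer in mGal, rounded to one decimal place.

938.5

Free-air correction = 0.3086 × 3041.0 = 938.5 mGal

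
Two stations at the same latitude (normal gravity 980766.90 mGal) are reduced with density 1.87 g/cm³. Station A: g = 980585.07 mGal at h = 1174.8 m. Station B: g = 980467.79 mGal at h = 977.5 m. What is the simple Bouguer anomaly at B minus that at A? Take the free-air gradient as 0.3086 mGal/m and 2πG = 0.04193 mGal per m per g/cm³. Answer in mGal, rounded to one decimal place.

Δg_SB(A) = 980585.07 − 980766.90 + 0.3086×1174.8 − 0.04193×1.87×1174.8 = 88.60 mGal
Δg_SB(B) = 980467.79 − 980766.90 + 0.3086×977.5 − 0.04193×1.87×977.5 = -74.10 mGal
Difference = -74.10 − (88.60) = -162.70 mGal

-162.7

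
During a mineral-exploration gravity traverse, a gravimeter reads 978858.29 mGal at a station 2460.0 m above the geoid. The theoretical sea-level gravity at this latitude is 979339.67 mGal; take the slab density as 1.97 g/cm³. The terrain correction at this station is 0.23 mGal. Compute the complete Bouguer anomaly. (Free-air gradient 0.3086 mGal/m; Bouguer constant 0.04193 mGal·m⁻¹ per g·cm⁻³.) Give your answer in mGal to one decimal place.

74.8

Free-air correction = 0.3086 × 2460.0 = 759.16 mGal
Free-air anomaly = 978858.29 − 979339.67 + (759.16) = 277.78 mGal
Bouguer slab correction = 0.04193 × 1.97 × 2460.0 = 203.20 mGal
Simple Bouguer anomaly = 277.78 − (203.20) = 74.58 mGal
Complete Bouguer anomaly = 74.58 + 0.23 = 74.81 mGal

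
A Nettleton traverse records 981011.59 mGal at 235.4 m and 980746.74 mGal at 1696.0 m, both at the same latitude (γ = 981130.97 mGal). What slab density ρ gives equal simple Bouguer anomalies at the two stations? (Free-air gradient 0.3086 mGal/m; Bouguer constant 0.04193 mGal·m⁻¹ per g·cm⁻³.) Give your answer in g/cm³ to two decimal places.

Δg_obs = 980746.74 − 981011.59 = -264.85 mGal over Δh = 1696.0 − 235.4 = 1460.6 m
Equal Bouguer anomalies ⇒ Δg_obs + (0.3086 − 0.04193ρ)·Δh = 0
0.3086 − 0.04193ρ = −Δg_obs/Δh = 0.18133
ρ = (0.3086 − 0.18133) / 0.04193 = 3.04 g/cm³

3.04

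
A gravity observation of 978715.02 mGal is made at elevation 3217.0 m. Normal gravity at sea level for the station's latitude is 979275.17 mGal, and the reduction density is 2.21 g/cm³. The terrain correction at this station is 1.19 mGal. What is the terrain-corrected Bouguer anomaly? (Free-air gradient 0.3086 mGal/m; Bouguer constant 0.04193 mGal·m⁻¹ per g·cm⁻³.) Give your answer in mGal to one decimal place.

Free-air correction = 0.3086 × 3217.0 = 992.77 mGal
Free-air anomaly = 978715.02 − 979275.17 + (992.77) = 432.62 mGal
Bouguer slab correction = 0.04193 × 2.21 × 3217.0 = 298.10 mGal
Simple Bouguer anomaly = 432.62 − (298.10) = 134.52 mGal
Complete Bouguer anomaly = 134.52 + 1.19 = 135.71 mGal

135.7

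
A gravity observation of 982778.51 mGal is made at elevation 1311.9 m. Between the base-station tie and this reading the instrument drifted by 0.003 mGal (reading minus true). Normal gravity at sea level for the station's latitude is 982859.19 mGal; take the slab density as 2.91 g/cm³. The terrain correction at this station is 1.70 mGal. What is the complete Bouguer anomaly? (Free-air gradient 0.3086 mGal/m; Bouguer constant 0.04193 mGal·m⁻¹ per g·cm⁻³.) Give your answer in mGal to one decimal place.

Drift-corrected reading = 982778.51 − (0.003) = 982778.507 mGal
Free-air correction = 0.3086 × 1311.9 = 404.85 mGal
Free-air anomaly = 982778.507 − 982859.19 + (404.85) = 324.167 mGal
Bouguer slab correction = 0.04193 × 2.91 × 1311.9 = 160.07 mGal
Simple Bouguer anomaly = 324.167 − (160.07) = 164.097 mGal
Complete Bouguer anomaly = 164.097 + 1.70 = 165.797 mGal

165.8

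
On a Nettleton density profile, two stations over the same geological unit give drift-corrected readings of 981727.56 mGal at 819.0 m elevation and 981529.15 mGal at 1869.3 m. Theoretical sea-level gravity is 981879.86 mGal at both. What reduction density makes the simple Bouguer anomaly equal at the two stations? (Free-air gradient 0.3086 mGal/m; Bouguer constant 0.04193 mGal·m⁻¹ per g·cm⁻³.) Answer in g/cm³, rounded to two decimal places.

Δg_obs = 981529.15 − 981727.56 = -198.41 mGal over Δh = 1869.3 − 819.0 = 1050.3 m
Equal Bouguer anomalies ⇒ Δg_obs + (0.3086 − 0.04193ρ)·Δh = 0
0.3086 − 0.04193ρ = −Δg_obs/Δh = 0.18891
ρ = (0.3086 − 0.18891) / 0.04193 = 2.85 g/cm³

2.85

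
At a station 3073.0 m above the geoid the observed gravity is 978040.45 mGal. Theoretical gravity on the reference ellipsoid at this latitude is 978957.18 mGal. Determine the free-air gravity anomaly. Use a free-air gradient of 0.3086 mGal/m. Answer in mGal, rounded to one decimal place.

31.6

Free-air correction = 0.3086 × 3073.0 = 948.33 mGal
Free-air anomaly = 978040.45 − 978957.18 + (948.33) = 31.60 mGal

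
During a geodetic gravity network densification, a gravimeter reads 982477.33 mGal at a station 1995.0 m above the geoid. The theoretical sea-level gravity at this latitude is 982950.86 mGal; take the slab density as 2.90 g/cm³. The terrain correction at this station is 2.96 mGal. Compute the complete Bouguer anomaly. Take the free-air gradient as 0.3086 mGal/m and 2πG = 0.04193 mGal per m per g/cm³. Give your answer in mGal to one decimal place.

Free-air correction = 0.3086 × 1995.0 = 615.66 mGal
Free-air anomaly = 982477.33 − 982950.86 + (615.66) = 142.13 mGal
Bouguer slab correction = 0.04193 × 2.90 × 1995.0 = 242.59 mGal
Simple Bouguer anomaly = 142.13 − (242.59) = -100.46 mGal
Complete Bouguer anomaly = -100.46 + 2.96 = -97.50 mGal

-97.5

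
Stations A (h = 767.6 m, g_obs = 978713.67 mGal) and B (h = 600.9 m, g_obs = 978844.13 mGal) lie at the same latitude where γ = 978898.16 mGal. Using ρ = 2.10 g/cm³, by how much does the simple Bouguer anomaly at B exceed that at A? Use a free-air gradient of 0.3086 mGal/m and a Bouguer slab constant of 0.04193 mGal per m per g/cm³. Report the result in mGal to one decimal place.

93.7

Δg_SB(A) = 978713.67 − 978898.16 + 0.3086×767.6 − 0.04193×2.10×767.6 = -15.20 mGal
Δg_SB(B) = 978844.13 − 978898.16 + 0.3086×600.9 − 0.04193×2.10×600.9 = 78.50 mGal
Difference = 78.50 − (-15.20) = 93.70 mGal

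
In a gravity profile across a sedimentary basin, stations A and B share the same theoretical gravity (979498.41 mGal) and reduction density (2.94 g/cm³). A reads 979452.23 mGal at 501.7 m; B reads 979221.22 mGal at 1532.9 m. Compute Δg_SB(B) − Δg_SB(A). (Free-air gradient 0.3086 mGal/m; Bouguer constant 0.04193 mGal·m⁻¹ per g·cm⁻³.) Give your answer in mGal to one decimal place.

-39.9

Δg_SB(A) = 979452.23 − 979498.41 + 0.3086×501.7 − 0.04193×2.94×501.7 = 46.80 mGal
Δg_SB(B) = 979221.22 − 979498.41 + 0.3086×1532.9 − 0.04193×2.94×1532.9 = 6.90 mGal
Difference = 6.90 − (46.80) = -39.90 mGal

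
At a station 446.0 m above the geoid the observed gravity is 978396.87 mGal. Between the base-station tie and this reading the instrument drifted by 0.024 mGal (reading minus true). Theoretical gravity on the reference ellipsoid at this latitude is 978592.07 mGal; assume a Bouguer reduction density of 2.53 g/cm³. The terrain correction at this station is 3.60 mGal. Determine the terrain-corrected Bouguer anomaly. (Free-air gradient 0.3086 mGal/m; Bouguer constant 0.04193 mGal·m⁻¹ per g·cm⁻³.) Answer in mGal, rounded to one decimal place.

Drift-corrected reading = 978396.87 − (0.024) = 978396.846 mGal
Free-air correction = 0.3086 × 446.0 = 137.64 mGal
Free-air anomaly = 978396.846 − 978592.07 + (137.64) = -57.584 mGal
Bouguer slab correction = 0.04193 × 2.53 × 446.0 = 47.31 mGal
Simple Bouguer anomaly = -57.584 − (47.31) = -104.894 mGal
Complete Bouguer anomaly = -104.894 + 3.60 = -101.294 mGal

-101.3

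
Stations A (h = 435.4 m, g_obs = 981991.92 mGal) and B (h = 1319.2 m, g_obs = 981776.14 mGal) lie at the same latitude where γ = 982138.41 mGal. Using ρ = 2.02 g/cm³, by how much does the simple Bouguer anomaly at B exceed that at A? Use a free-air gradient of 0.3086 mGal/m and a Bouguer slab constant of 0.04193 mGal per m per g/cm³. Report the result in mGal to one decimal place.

Δg_SB(A) = 981991.92 − 982138.41 + 0.3086×435.4 − 0.04193×2.02×435.4 = -49.00 mGal
Δg_SB(B) = 981776.14 − 982138.41 + 0.3086×1319.2 − 0.04193×2.02×1319.2 = -66.90 mGal
Difference = -66.90 − (-49.00) = -17.90 mGal

-17.9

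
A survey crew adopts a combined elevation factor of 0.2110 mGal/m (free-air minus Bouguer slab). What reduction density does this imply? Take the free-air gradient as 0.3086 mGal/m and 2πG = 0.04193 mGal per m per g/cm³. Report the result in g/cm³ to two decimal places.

0.2110 = 0.3086 − 0.04193 × ρ
ρ = (0.3086 − 0.2110) / 0.04193 = 2.33 g/cm³

2.33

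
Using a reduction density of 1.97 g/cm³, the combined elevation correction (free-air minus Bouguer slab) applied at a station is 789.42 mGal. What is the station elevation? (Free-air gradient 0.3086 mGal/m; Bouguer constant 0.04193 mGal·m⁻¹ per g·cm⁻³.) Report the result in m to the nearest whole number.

3493

Combined gradient = 0.3086 − 0.04193 × 1.97 = 0.2259979 mGal/m
h = 789.42 / 0.2259979 = 3493.04 m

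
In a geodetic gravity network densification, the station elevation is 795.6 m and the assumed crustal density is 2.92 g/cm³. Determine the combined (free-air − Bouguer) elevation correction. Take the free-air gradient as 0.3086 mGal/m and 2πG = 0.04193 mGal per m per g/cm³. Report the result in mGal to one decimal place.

148.1

Combined gradient = 0.3086 − 0.04193 × 2.92 = 0.1861644 mGal/m
Combined elevation correction = 0.1861644 × 795.6 = 148.1 mGal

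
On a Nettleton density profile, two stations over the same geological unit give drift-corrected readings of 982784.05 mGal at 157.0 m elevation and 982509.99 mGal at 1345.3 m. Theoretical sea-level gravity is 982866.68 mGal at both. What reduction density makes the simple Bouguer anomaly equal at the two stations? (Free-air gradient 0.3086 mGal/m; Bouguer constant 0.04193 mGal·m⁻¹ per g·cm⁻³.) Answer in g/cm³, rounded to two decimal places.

Δg_obs = 982509.99 − 982784.05 = -274.06 mGal over Δh = 1345.3 − 157.0 = 1188.3 m
Equal Bouguer anomalies ⇒ Δg_obs + (0.3086 − 0.04193ρ)·Δh = 0
0.3086 − 0.04193ρ = −Δg_obs/Δh = 0.23063
ρ = (0.3086 − 0.23063) / 0.04193 = 1.86 g/cm³

1.86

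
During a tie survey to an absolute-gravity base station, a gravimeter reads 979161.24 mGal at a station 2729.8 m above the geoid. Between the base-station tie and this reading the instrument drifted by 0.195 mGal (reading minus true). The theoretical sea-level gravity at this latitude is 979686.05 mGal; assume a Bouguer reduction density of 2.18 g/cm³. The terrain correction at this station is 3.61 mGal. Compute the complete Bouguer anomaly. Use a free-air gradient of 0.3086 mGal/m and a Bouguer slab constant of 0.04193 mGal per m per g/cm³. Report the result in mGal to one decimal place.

71.5

Drift-corrected reading = 979161.24 − (0.195) = 979161.045 mGal
Free-air correction = 0.3086 × 2729.8 = 842.42 mGal
Free-air anomaly = 979161.045 − 979686.05 + (842.42) = 317.415 mGal
Bouguer slab correction = 0.04193 × 2.18 × 2729.8 = 249.52 mGal
Simple Bouguer anomaly = 317.415 − (249.52) = 67.895 mGal
Complete Bouguer anomaly = 67.895 + 3.61 = 71.505 mGal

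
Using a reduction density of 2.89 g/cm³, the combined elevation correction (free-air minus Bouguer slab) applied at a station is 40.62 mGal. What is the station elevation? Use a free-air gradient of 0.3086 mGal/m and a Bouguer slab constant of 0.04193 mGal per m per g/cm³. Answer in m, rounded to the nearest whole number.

Combined gradient = 0.3086 − 0.04193 × 2.89 = 0.1874223 mGal/m
h = 40.62 / 0.1874223 = 216.73 m

217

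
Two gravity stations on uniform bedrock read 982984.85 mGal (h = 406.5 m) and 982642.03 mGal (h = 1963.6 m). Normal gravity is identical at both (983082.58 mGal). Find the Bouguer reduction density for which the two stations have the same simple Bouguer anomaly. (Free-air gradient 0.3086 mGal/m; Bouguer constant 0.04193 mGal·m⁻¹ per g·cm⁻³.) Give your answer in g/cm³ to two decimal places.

Δg_obs = 982642.03 − 982984.85 = -342.82 mGal over Δh = 1963.6 − 406.5 = 1557.1 m
Equal Bouguer anomalies ⇒ Δg_obs + (0.3086 − 0.04193ρ)·Δh = 0
0.3086 − 0.04193ρ = −Δg_obs/Δh = 0.22017
ρ = (0.3086 − 0.22017) / 0.04193 = 2.11 g/cm³

2.11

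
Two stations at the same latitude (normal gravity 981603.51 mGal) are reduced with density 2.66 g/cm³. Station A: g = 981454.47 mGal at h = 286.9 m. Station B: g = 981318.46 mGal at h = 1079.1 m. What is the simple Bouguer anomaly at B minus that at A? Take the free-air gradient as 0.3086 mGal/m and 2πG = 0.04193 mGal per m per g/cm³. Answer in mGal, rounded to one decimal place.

Δg_SB(A) = 981454.47 − 981603.51 + 0.3086×286.9 − 0.04193×2.66×286.9 = -92.50 mGal
Δg_SB(B) = 981318.46 − 981603.51 + 0.3086×1079.1 − 0.04193×2.66×1079.1 = -72.40 mGal
Difference = -72.40 − (-92.50) = 20.10 mGal

20.1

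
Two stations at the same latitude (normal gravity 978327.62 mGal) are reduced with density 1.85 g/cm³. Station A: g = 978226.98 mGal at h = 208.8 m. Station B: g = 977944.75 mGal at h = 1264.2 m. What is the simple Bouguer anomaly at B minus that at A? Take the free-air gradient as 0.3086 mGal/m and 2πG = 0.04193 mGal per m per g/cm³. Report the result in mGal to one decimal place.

-38.4

Δg_SB(A) = 978226.98 − 978327.62 + 0.3086×208.8 − 0.04193×1.85×208.8 = -52.40 mGal
Δg_SB(B) = 977944.75 − 978327.62 + 0.3086×1264.2 − 0.04193×1.85×1264.2 = -90.80 mGal
Difference = -90.80 − (-52.40) = -38.40 mGal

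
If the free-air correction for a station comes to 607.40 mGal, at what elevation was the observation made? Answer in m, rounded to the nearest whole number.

1968

h = 607.40 / 0.3086 = 1968.24 m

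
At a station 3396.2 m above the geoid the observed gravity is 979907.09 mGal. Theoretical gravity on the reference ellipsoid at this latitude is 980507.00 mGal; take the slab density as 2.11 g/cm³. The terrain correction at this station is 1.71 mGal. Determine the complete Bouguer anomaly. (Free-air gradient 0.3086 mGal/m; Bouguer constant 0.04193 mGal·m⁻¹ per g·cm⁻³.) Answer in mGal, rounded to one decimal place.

Free-air correction = 0.3086 × 3396.2 = 1048.07 mGal
Free-air anomaly = 979907.09 − 980507.00 + (1048.07) = 448.16 mGal
Bouguer slab correction = 0.04193 × 2.11 × 3396.2 = 300.47 mGal
Simple Bouguer anomaly = 448.16 − (300.47) = 147.69 mGal
Complete Bouguer anomaly = 147.69 + 1.71 = 149.40 mGal

149.4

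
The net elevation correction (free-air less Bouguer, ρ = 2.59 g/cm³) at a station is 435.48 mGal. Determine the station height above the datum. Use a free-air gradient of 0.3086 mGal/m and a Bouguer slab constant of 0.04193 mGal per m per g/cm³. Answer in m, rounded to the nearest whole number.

2177

Combined gradient = 0.3086 − 0.04193 × 2.59 = 0.2000013 mGal/m
h = 435.48 / 0.2000013 = 2177.39 m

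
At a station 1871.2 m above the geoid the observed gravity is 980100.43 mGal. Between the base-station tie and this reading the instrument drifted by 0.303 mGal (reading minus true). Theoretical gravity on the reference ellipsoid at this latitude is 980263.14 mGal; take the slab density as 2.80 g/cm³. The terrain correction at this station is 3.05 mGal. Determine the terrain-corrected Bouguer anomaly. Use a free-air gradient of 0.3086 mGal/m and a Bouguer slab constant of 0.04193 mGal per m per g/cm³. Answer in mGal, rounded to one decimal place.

197.8

Drift-corrected reading = 980100.43 − (0.303) = 980100.127 mGal
Free-air correction = 0.3086 × 1871.2 = 577.45 mGal
Free-air anomaly = 980100.127 − 980263.14 + (577.45) = 414.437 mGal
Bouguer slab correction = 0.04193 × 2.80 × 1871.2 = 219.69 mGal
Simple Bouguer anomaly = 414.437 − (219.69) = 194.747 mGal
Complete Bouguer anomaly = 194.747 + 3.05 = 197.797 mGal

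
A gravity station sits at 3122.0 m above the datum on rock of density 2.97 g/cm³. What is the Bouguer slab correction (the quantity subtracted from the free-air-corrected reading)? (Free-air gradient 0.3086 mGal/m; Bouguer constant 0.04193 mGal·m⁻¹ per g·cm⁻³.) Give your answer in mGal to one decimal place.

Bouguer slab correction = 0.04193 × 2.97 × 3122.0 = 388.8 mGal

388.8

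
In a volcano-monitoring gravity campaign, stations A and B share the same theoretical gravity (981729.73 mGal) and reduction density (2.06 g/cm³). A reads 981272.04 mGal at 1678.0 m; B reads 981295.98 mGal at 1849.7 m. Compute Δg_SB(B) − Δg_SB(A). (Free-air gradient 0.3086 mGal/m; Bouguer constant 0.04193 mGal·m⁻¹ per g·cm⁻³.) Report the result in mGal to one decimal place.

62.1

Δg_SB(A) = 981272.04 − 981729.73 + 0.3086×1678.0 − 0.04193×2.06×1678.0 = -84.80 mGal
Δg_SB(B) = 981295.98 − 981729.73 + 0.3086×1849.7 − 0.04193×2.06×1849.7 = -22.70 mGal
Difference = -22.70 − (-84.80) = 62.10 mGal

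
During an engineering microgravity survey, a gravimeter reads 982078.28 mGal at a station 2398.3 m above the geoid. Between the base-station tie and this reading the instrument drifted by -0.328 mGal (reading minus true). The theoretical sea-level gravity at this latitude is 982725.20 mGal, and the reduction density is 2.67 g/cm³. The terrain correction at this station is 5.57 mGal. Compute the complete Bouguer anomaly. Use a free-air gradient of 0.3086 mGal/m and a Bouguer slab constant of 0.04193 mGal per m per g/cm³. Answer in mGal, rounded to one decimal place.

Drift-corrected reading = 982078.28 − (-0.328) = 982078.608 mGal
Free-air correction = 0.3086 × 2398.3 = 740.12 mGal
Free-air anomaly = 982078.608 − 982725.20 + (740.12) = 93.528 mGal
Bouguer slab correction = 0.04193 × 2.67 × 2398.3 = 268.50 mGal
Simple Bouguer anomaly = 93.528 − (268.50) = -174.972 mGal
Complete Bouguer anomaly = -174.972 + 5.57 = -169.402 mGal

-169.4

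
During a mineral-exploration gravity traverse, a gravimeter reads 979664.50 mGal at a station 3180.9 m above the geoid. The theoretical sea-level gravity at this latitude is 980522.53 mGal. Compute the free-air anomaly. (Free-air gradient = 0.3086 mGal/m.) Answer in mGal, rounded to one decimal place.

123.6

Free-air correction = 0.3086 × 3180.9 = 981.63 mGal
Free-air anomaly = 979664.50 − 980522.53 + (981.63) = 123.60 mGal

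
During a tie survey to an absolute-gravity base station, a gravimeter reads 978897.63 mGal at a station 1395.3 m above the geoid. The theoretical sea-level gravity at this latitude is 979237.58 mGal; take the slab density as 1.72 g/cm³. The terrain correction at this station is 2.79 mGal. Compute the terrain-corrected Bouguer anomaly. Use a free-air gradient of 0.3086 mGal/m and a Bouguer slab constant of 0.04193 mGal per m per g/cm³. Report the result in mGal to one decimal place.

-7.2

Free-air correction = 0.3086 × 1395.3 = 430.59 mGal
Free-air anomaly = 978897.63 − 979237.58 + (430.59) = 90.64 mGal
Bouguer slab correction = 0.04193 × 1.72 × 1395.3 = 100.63 mGal
Simple Bouguer anomaly = 90.64 − (100.63) = -9.99 mGal
Complete Bouguer anomaly = -9.99 + 2.79 = -7.20 mGal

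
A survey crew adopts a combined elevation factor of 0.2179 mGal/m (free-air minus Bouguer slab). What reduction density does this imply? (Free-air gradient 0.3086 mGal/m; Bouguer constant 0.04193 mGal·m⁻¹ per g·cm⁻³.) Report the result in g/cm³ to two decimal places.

2.16

0.2179 = 0.3086 − 0.04193 × ρ
ρ = (0.3086 − 0.2179) / 0.04193 = 2.16 g/cm³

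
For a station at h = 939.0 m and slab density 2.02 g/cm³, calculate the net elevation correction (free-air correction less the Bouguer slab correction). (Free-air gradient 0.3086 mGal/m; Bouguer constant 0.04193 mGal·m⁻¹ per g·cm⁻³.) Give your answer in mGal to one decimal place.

Combined gradient = 0.3086 − 0.04193 × 2.02 = 0.2239014 mGal/m
Combined elevation correction = 0.2239014 × 939.0 = 210.2 mGal

210.2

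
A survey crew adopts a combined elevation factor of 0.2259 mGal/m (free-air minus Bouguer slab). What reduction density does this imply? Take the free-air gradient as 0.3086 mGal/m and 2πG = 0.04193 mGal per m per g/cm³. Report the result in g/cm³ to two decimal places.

0.2259 = 0.3086 − 0.04193 × ρ
ρ = (0.3086 − 0.2259) / 0.04193 = 1.97 g/cm³

1.97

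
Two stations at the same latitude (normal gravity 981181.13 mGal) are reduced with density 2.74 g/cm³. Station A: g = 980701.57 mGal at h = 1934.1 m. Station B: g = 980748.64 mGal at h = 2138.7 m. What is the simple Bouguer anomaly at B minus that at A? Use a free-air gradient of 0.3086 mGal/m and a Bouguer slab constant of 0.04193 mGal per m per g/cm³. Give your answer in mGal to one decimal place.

Δg_SB(A) = 980701.57 − 981181.13 + 0.3086×1934.1 − 0.04193×2.74×1934.1 = -104.90 mGal
Δg_SB(B) = 980748.64 − 981181.13 + 0.3086×2138.7 − 0.04193×2.74×2138.7 = -18.20 mGal
Difference = -18.20 − (-104.90) = 86.70 mGal

86.7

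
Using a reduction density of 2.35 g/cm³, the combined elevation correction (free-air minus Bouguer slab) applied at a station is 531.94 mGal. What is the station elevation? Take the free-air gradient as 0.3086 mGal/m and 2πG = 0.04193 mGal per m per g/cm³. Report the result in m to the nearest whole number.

2532

Combined gradient = 0.3086 − 0.04193 × 2.35 = 0.2100645 mGal/m
h = 531.94 / 0.2100645 = 2532.27 m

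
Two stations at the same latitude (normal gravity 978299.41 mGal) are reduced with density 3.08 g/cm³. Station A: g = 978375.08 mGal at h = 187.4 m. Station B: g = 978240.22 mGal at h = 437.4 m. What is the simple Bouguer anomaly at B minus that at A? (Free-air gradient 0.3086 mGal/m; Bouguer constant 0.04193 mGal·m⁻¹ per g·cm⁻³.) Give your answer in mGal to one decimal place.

Δg_SB(A) = 978375.08 − 978299.41 + 0.3086×187.4 − 0.04193×3.08×187.4 = 109.30 mGal
Δg_SB(B) = 978240.22 − 978299.41 + 0.3086×437.4 − 0.04193×3.08×437.4 = 19.30 mGal
Difference = 19.30 − (109.30) = -90.00 mGal

-90.0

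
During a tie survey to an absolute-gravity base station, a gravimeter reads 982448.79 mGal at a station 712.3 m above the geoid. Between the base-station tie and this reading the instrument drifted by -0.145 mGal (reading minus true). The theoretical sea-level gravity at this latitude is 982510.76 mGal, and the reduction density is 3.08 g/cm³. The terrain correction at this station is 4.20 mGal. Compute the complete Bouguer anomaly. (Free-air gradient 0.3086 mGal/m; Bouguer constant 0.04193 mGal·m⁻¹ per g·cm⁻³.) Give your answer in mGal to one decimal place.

70.2

Drift-corrected reading = 982448.79 − (-0.145) = 982448.935 mGal
Free-air correction = 0.3086 × 712.3 = 219.82 mGal
Free-air anomaly = 982448.935 − 982510.76 + (219.82) = 157.995 mGal
Bouguer slab correction = 0.04193 × 3.08 × 712.3 = 91.99 mGal
Simple Bouguer anomaly = 157.995 − (91.99) = 66.005 mGal
Complete Bouguer anomaly = 66.005 + 4.20 = 70.205 mGal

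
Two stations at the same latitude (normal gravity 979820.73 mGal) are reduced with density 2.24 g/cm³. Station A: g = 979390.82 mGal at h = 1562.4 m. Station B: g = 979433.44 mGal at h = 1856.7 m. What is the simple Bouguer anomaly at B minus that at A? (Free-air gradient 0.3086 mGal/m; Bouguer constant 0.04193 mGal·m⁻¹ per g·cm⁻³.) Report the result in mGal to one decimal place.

Δg_SB(A) = 979390.82 − 979820.73 + 0.3086×1562.4 − 0.04193×2.24×1562.4 = -94.50 mGal
Δg_SB(B) = 979433.44 − 979820.73 + 0.3086×1856.7 − 0.04193×2.24×1856.7 = 11.30 mGal
Difference = 11.30 − (-94.50) = 105.80 mGal

105.8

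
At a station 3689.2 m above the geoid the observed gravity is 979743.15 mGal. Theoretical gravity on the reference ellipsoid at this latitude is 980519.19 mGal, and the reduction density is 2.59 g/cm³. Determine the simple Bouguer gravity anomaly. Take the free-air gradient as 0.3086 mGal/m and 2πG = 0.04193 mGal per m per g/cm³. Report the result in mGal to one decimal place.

-38.2

Free-air correction = 0.3086 × 3689.2 = 1138.49 mGal
Free-air anomaly = 979743.15 − 980519.19 + (1138.49) = 362.45 mGal
Bouguer slab correction = 0.04193 × 2.59 × 3689.2 = 400.64 mGal
Simple Bouguer anomaly = 362.45 − (400.64) = -38.19 mGal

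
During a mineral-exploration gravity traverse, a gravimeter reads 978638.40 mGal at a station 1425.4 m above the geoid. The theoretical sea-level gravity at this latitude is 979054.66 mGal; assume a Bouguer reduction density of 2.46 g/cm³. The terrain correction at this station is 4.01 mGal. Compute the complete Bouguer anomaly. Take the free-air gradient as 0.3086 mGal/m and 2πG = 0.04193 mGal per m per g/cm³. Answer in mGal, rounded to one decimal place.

-119.4

Free-air correction = 0.3086 × 1425.4 = 439.88 mGal
Free-air anomaly = 978638.40 − 979054.66 + (439.88) = 23.62 mGal
Bouguer slab correction = 0.04193 × 2.46 × 1425.4 = 147.03 mGal
Simple Bouguer anomaly = 23.62 − (147.03) = -123.41 mGal
Complete Bouguer anomaly = -123.41 + 4.01 = -119.40 mGal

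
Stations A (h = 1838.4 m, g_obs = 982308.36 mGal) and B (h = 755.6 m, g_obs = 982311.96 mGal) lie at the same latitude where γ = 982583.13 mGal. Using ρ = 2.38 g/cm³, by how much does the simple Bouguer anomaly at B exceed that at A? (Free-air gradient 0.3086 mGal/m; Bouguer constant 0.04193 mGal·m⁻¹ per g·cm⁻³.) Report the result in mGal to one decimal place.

-222.5

Δg_SB(A) = 982308.36 − 982583.13 + 0.3086×1838.4 − 0.04193×2.38×1838.4 = 109.10 mGal
Δg_SB(B) = 982311.96 − 982583.13 + 0.3086×755.6 − 0.04193×2.38×755.6 = -113.40 mGal
Difference = -113.40 − (109.10) = -222.50 mGal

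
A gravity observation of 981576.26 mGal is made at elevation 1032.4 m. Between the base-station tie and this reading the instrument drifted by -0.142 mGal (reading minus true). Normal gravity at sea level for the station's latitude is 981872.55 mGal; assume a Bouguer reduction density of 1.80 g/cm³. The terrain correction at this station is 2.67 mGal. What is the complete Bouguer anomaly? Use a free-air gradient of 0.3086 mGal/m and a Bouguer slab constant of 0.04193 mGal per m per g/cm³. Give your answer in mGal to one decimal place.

Drift-corrected reading = 981576.26 − (-0.142) = 981576.402 mGal
Free-air correction = 0.3086 × 1032.4 = 318.60 mGal
Free-air anomaly = 981576.402 − 981872.55 + (318.60) = 22.452 mGal
Bouguer slab correction = 0.04193 × 1.80 × 1032.4 = 77.92 mGal
Simple Bouguer anomaly = 22.452 − (77.92) = -55.468 mGal
Complete Bouguer anomaly = -55.468 + 2.67 = -52.798 mGal

-52.8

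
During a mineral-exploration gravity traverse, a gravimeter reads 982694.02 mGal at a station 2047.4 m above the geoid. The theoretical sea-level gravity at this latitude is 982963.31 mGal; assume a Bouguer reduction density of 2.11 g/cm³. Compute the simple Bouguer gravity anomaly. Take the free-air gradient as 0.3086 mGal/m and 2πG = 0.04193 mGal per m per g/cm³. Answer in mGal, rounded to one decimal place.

Free-air correction = 0.3086 × 2047.4 = 631.83 mGal
Free-air anomaly = 982694.02 − 982963.31 + (631.83) = 362.54 mGal
Bouguer slab correction = 0.04193 × 2.11 × 2047.4 = 181.14 mGal
Simple Bouguer anomaly = 362.54 − (181.14) = 181.40 mGal

181.4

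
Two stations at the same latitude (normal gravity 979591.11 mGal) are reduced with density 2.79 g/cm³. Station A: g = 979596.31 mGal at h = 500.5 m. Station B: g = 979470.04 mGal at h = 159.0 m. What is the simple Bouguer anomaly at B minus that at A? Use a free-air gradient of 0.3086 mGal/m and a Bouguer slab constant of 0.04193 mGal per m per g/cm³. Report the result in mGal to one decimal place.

Δg_SB(A) = 979596.31 − 979591.11 + 0.3086×500.5 − 0.04193×2.79×500.5 = 101.10 mGal
Δg_SB(B) = 979470.04 − 979591.11 + 0.3086×159.0 − 0.04193×2.79×159.0 = -90.60 mGal
Difference = -90.60 − (101.10) = -191.70 mGal

-191.7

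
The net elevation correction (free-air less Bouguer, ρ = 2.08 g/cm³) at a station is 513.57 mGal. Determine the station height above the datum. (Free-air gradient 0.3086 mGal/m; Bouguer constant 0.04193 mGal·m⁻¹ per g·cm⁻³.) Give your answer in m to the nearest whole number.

2320

Combined gradient = 0.3086 − 0.04193 × 2.08 = 0.2213856 mGal/m
h = 513.57 / 0.2213856 = 2319.80 m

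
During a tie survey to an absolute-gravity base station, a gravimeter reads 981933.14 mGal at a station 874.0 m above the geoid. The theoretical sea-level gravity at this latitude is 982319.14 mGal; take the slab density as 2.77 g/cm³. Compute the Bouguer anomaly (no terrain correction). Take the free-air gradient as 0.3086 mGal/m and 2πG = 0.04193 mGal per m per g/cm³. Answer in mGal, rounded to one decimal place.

-217.8

Free-air correction = 0.3086 × 874.0 = 269.72 mGal
Free-air anomaly = 981933.14 − 982319.14 + (269.72) = -116.28 mGal
Bouguer slab correction = 0.04193 × 2.77 × 874.0 = 101.51 mGal
Simple Bouguer anomaly = -116.28 − (101.51) = -217.79 mGal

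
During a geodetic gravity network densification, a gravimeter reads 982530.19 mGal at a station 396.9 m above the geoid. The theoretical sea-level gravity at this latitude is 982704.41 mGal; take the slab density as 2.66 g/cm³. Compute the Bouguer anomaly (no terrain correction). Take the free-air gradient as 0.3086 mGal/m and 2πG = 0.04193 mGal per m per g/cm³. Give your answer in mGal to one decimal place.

-96.0

Free-air correction = 0.3086 × 396.9 = 122.48 mGal
Free-air anomaly = 982530.19 − 982704.41 + (122.48) = -51.74 mGal
Bouguer slab correction = 0.04193 × 2.66 × 396.9 = 44.27 mGal
Simple Bouguer anomaly = -51.74 − (44.27) = -96.01 mGal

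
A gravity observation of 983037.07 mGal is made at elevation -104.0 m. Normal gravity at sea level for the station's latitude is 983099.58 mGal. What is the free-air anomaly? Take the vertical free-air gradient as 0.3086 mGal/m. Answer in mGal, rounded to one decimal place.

-94.6

Free-air correction = 0.3086 × -104.0 = -32.09 mGal
Free-air anomaly = 983037.07 − 983099.58 + (-32.09) = -94.60 mGal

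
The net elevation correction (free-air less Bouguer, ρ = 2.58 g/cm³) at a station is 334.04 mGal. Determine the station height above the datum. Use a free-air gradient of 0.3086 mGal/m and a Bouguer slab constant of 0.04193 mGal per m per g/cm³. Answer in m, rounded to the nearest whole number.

1667

Combined gradient = 0.3086 − 0.04193 × 2.58 = 0.2004206 mGal/m
h = 334.04 / 0.2004206 = 1666.69 m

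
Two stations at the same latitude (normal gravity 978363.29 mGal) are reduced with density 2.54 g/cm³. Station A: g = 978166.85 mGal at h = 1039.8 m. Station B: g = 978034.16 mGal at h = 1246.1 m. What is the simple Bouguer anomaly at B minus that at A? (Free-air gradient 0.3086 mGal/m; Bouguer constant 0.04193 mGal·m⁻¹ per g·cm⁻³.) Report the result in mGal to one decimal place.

-91.0

Δg_SB(A) = 978166.85 − 978363.29 + 0.3086×1039.8 − 0.04193×2.54×1039.8 = 13.70 mGal
Δg_SB(B) = 978034.16 − 978363.29 + 0.3086×1246.1 − 0.04193×2.54×1246.1 = -77.30 mGal
Difference = -77.30 − (13.70) = -91.00 mGal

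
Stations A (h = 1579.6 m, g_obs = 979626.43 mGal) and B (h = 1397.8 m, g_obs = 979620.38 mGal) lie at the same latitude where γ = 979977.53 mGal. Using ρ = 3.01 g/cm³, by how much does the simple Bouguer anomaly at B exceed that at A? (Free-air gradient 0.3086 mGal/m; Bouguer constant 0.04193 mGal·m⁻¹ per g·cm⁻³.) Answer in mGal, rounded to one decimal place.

-39.2

Δg_SB(A) = 979626.43 − 979977.53 + 0.3086×1579.6 − 0.04193×3.01×1579.6 = -63.00 mGal
Δg_SB(B) = 979620.38 − 979977.53 + 0.3086×1397.8 − 0.04193×3.01×1397.8 = -102.20 mGal
Difference = -102.20 − (-63.00) = -39.20 mGal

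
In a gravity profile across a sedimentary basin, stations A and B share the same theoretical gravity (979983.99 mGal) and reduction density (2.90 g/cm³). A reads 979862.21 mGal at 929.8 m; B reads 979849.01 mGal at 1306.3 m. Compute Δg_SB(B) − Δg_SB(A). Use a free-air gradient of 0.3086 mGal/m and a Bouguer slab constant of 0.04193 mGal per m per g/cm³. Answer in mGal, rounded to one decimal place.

Δg_SB(A) = 979862.21 − 979983.99 + 0.3086×929.8 − 0.04193×2.90×929.8 = 52.10 mGal
Δg_SB(B) = 979849.01 − 979983.99 + 0.3086×1306.3 − 0.04193×2.90×1306.3 = 109.30 mGal
Difference = 109.30 − (52.10) = 57.20 mGal

57.2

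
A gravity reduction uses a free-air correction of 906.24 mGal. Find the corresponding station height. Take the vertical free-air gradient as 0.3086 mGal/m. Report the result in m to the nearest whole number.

h = 906.24 / 0.3086 = 2936.62 m

2937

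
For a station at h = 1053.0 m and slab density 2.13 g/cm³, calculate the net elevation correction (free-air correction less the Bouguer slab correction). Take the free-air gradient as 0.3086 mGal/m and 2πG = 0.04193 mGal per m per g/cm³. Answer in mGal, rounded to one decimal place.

Combined gradient = 0.3086 − 0.04193 × 2.13 = 0.2192891 mGal/m
Combined elevation correction = 0.2192891 × 1053.0 = 230.9 mGal

230.9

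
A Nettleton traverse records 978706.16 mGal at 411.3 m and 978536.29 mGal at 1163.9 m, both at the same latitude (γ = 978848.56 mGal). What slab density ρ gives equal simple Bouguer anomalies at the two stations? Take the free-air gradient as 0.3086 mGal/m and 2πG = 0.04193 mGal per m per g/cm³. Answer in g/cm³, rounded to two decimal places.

1.98

Δg_obs = 978536.29 − 978706.16 = -169.87 mGal over Δh = 1163.9 − 411.3 = 752.6 m
Equal Bouguer anomalies ⇒ Δg_obs + (0.3086 − 0.04193ρ)·Δh = 0
0.3086 − 0.04193ρ = −Δg_obs/Δh = 0.22571
ρ = (0.3086 − 0.22571) / 0.04193 = 1.98 g/cm³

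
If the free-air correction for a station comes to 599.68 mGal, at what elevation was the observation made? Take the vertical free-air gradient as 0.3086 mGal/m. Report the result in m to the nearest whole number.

h = 599.68 / 0.3086 = 1943.23 m

1943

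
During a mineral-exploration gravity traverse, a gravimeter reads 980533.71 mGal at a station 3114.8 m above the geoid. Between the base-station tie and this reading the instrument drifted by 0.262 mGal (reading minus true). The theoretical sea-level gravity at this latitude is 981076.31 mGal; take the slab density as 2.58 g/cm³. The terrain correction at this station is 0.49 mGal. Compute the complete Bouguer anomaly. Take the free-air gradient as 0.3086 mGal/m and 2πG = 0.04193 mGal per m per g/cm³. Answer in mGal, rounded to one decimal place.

81.9

Drift-corrected reading = 980533.71 − (0.262) = 980533.448 mGal
Free-air correction = 0.3086 × 3114.8 = 961.23 mGal
Free-air anomaly = 980533.448 − 981076.31 + (961.23) = 418.368 mGal
Bouguer slab correction = 0.04193 × 2.58 × 3114.8 = 336.96 mGal
Simple Bouguer anomaly = 418.368 − (336.96) = 81.408 mGal
Complete Bouguer anomaly = 81.408 + 0.49 = 81.898 mGal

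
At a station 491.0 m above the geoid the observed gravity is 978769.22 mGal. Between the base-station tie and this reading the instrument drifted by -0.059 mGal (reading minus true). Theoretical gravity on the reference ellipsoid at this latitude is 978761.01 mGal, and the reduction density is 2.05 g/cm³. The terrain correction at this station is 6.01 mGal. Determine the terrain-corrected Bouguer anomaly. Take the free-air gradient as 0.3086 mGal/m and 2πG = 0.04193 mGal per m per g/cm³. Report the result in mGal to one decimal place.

123.6

Drift-corrected reading = 978769.22 − (-0.059) = 978769.279 mGal
Free-air correction = 0.3086 × 491.0 = 151.52 mGal
Free-air anomaly = 978769.279 − 978761.01 + (151.52) = 159.789 mGal
Bouguer slab correction = 0.04193 × 2.05 × 491.0 = 42.20 mGal
Simple Bouguer anomaly = 159.789 − (42.20) = 117.589 mGal
Complete Bouguer anomaly = 117.589 + 6.01 = 123.599 mGal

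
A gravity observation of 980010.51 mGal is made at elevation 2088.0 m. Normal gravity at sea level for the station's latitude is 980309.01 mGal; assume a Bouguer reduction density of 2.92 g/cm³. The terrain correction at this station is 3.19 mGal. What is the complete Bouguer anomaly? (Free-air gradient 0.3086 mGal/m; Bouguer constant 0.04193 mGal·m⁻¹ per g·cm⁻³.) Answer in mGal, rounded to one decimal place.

93.4

Free-air correction = 0.3086 × 2088.0 = 644.36 mGal
Free-air anomaly = 980010.51 − 980309.01 + (644.36) = 345.86 mGal
Bouguer slab correction = 0.04193 × 2.92 × 2088.0 = 255.65 mGal
Simple Bouguer anomaly = 345.86 − (255.65) = 90.21 mGal
Complete Bouguer anomaly = 90.21 + 3.19 = 93.40 mGal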